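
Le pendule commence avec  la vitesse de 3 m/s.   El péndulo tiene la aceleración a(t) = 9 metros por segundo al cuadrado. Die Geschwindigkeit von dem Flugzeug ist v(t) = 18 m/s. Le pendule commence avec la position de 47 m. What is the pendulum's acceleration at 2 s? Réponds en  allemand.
Mit a(t) = 9 und Einsetzen von t = 2, finden wir a = 9.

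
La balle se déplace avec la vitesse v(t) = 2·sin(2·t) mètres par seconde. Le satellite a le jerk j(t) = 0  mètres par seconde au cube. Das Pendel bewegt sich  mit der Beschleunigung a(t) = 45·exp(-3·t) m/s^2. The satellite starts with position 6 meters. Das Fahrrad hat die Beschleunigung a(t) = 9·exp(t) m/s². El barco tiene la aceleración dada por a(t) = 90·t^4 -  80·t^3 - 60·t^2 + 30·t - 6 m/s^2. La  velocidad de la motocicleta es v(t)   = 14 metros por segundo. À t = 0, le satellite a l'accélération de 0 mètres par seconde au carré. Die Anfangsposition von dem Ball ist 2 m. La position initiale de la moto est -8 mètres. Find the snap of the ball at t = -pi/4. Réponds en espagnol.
Para resolver esto, necesitamos tomar 3 derivadas de nuestra ecuación de la velocidad v(t) = 2·sin(2·t). Derivando la velocidad, obtenemos la aceleración: a(t) = 4·cos(2·t). La derivada de la aceleración da la sacudida: j(t) = -8·sin(2·t). Derivando la sacudida, obtenemos el snap: s(t) = -16·cos(2·t). De la ecuación del snap s(t) = -16·cos(2·t), sustituimos t = -pi/4 para obtener s = 0.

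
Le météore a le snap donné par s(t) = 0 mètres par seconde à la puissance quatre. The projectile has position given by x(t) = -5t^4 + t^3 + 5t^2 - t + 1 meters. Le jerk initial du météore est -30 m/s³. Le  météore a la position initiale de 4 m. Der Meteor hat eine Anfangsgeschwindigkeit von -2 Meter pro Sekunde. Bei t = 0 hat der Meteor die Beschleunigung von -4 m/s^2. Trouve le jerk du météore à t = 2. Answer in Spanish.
Necesitamos integrar nuestra ecuación del snap s(t) = 0 1 vez. Integrando el snap y usando la condición inicial j(0) = -30, obtenemos j(t) = -30. De la ecuación de la sacudida j(t) = -30, sustituimos t = 2 para obtener j = -30.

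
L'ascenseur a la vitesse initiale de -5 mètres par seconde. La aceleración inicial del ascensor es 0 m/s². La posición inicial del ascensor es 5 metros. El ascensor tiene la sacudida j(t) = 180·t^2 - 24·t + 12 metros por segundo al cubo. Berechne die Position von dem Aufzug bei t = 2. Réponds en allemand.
Wir müssen unsere Gleichung für den Ruck j(t) = 180·t^2 - 24·t + 12 3-mal integrieren. Das Integral von dem Ruck, mit a(0) = 0, ergibt die Beschleunigung: a(t) = 12·t·(5·t^2 - t + 1). Die Stammfunktion von der Beschleunigung ist die Geschwindigkeit. Mit v(0) = -5 erhalten wir v(t) = 15·t^4 - 4·t^3 + 6·t^2 - 5. Die Stammfunktion von der Geschwindigkeit ist die Position. Mit x(0) = 5 erhalten wir x(t) = 3·t^5 - t^4 + 2·t^3 - 5·t + 5. Mit x(t) = 3·t^5 - t^4 + 2·t^3 - 5·t + 5 und Einsetzen von t = 2, finden wir x = 91.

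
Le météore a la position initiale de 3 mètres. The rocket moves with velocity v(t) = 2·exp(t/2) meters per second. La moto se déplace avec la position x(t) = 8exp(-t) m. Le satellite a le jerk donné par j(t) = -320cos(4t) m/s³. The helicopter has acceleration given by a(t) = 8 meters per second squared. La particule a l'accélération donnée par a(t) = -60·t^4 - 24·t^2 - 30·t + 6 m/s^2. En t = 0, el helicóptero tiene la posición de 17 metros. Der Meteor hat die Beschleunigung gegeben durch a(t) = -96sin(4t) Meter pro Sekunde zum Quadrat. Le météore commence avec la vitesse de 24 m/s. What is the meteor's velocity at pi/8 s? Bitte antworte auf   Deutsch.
Wir müssen das Integral unserer Gleichung für die Beschleunigung a(t) = -96·sin(4·t) 1-mal finden. Mit ∫a(t)dt und Anwendung von v(0) = 24, finden wir v(t) = 24·cos(4·t). Wir haben die Geschwindigkeit v(t) = 24·cos(4·t). Durch Einsetzen von t = pi/8: v(pi/8) = 0.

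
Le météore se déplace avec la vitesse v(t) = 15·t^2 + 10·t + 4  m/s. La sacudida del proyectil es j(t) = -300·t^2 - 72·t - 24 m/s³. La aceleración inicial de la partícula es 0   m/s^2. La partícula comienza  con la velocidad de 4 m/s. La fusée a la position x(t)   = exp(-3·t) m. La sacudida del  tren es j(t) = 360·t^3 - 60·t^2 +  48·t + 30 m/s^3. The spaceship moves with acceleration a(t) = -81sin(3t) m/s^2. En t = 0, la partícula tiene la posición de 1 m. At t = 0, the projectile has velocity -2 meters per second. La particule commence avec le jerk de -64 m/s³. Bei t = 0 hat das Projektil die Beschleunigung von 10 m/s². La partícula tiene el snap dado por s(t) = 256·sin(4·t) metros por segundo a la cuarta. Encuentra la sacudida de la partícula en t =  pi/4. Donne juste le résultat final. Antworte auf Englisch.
At t = pi/4, j = 64.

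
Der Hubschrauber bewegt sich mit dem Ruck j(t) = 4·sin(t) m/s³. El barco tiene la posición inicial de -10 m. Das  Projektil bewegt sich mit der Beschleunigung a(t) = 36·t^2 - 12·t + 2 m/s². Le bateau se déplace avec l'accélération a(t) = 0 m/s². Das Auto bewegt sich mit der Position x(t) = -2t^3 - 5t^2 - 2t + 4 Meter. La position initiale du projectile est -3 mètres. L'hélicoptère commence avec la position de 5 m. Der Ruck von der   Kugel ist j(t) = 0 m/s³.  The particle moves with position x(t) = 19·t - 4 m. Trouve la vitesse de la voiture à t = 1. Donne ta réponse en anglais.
We must differentiate our position equation x(t) = -2·t^3 - 5·t^2 - 2·t + 4 1 time. Taking d/dt of x(t), we find v(t) = -6·t^2 - 10·t - 2. We have velocity v(t) = -6·t^2 - 10·t - 2. Substituting t = 1: v(1) = -18.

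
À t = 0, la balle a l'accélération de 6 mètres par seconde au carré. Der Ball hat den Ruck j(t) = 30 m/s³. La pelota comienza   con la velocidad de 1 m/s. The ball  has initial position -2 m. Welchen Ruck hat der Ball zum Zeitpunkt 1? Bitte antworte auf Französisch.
En utilisant j(t) = 30 et en substituant t = 1, nous trouvons j = 30.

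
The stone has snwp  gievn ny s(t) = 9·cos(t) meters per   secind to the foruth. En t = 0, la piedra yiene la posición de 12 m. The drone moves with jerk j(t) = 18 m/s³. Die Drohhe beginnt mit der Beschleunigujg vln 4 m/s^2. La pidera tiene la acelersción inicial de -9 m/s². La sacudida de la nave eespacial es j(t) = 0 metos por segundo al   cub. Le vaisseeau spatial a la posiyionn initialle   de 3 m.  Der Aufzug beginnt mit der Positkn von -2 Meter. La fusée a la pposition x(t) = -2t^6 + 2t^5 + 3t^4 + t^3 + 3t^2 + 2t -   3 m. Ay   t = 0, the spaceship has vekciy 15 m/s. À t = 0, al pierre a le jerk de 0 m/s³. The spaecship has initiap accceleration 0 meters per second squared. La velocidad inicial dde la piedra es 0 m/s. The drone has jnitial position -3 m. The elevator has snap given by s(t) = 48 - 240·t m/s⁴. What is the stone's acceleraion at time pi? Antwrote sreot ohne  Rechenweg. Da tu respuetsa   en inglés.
At t = pi, a = 9.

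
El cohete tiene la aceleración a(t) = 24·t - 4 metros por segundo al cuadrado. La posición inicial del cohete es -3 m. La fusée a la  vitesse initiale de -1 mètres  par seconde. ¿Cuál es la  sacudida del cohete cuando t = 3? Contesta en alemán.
Ausgehend von der Beschleunigung a(t) = 24·t - 4, nehmen wir 1 Ableitung. Durch Ableiten von der Beschleunigung erhalten wir den Ruck: j(t) = 24. Aus der Gleichung für den Ruck j(t) = 24, setzen wir t = 3 ein und erhalten j = 24.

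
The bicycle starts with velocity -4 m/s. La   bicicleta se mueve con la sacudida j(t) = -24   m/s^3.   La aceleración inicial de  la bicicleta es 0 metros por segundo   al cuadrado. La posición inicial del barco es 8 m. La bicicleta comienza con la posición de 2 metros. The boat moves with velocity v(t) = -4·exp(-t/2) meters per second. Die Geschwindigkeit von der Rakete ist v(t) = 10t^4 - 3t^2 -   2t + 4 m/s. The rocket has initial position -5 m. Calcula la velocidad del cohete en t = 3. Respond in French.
De l'équation de la vitesse v(t) = 10·t^4 - 3·t^2 - 2·t + 4, nous substituons t = 3 pour obtenir v = 781.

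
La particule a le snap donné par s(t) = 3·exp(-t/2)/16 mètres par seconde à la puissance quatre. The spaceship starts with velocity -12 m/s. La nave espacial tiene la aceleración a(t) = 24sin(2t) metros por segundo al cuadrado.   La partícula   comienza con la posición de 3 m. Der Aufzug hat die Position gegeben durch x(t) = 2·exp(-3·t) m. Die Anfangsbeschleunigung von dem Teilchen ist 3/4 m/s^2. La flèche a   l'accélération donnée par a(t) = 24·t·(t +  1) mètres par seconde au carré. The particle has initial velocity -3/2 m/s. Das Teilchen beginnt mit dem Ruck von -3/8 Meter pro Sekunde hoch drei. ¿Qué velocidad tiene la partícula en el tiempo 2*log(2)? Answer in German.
Wir müssen unsere Gleichung für den Snap s(t) = 3·exp(-t/2)/16 3-mal integrieren. Mit ∫s(t)dt und Anwendung von j(0) = -3/8, finden wir j(t) = -3·exp(-t/2)/8. Die Stammfunktion von dem Ruck, mit a(0) = 3/4, ergibt die Beschleunigung: a(t) = 3·exp(-t/2)/4. Durch Integration von der Beschleunigung und Verwendung der Anfangsbedingung v(0) = -3/2, erhalten wir v(t) = -3·exp(-t/2)/2. Wir haben die Geschwindigkeit v(t) = -3·exp(-t/2)/2. Durch Einsetzen von t = 2*log(2): v(2*log(2)) = -3/4.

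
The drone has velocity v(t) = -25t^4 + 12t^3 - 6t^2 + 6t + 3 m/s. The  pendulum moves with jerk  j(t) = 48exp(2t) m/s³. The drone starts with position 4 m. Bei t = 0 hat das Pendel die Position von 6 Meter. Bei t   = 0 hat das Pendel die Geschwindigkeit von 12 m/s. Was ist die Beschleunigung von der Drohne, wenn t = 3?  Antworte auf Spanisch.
Partiendo de la velocidad v(t) = -25·t^4 + 12·t^3 - 6·t^2 + 6·t + 3, tomamos 1 derivada. La derivada de la velocidad da la aceleración: a(t) = -100·t^3 + 36·t^2 - 12·t + 6. De la ecuación de la aceleración a(t) = -100·t^3 + 36·t^2 - 12·t + 6, sustituimos t = 3 para obtener a = -2406.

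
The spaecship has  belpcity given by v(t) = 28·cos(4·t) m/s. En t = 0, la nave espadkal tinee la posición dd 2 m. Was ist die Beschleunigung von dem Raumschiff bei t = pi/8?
Ausgehend von der Geschwindigkeit v(t) = 28·cos(4·t), nehmen wir 1 Ableitung. Die Ableitung von der Geschwindigkeit ergibt die Beschleunigung: a(t) = -112·sin(4·t). Aus der Gleichung für die Beschleunigung a(t) = -112·sin(4·t), setzen wir t = pi/8 ein und erhalten a = -112.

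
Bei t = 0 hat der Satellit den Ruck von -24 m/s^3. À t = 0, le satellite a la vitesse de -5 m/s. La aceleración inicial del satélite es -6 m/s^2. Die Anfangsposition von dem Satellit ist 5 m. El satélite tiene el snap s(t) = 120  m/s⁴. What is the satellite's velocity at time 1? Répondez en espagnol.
Para resolver esto, necesitamos tomar 3 antiderivadas de nuestra ecuación del snap s(t) = 120. Tomando ∫s(t)dt y aplicando j(0) = -24, encontramos j(t) = 120·t - 24. La integral de la sacudida, con a(0) = -6, da la aceleración: a(t) = 60·t^2 - 24·t - 6. Integrando la aceleración y usando la condición inicial v(0) = -5, obtenemos v(t) = 20·t^3 - 12·t^2 - 6·t - 5. De la ecuación de la velocidad v(t) = 20·t^3 - 12·t^2 - 6·t - 5, sustituimos t = 1 para obtener v = -3.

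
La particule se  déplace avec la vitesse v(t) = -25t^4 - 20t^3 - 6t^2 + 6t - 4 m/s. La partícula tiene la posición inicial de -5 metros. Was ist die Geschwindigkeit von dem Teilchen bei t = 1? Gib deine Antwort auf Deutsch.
Mit v(t) = -25·t^4 - 20·t^3 - 6·t^2 + 6·t - 4 und Einsetzen von t = 1, finden wir v = -49.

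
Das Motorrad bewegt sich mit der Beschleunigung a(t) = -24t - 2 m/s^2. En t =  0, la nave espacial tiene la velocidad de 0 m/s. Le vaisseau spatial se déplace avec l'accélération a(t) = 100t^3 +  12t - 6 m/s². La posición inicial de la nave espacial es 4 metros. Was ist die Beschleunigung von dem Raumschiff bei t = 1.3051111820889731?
Wir haben die Beschleunigung a(t) = 100·t^3 + 12·t - 6. Durch Einsetzen von t = 1.3051111820889731: a(1.3051111820889731) = 231.962905287838.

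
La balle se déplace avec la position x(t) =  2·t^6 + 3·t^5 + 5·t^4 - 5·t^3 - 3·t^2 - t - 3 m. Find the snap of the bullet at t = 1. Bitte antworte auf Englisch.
Starting from position x(t) = 2·t^6 + 3·t^5 + 5·t^4 - 5·t^3 - 3·t^2 - t - 3, we take 4 derivatives. The derivative of position gives velocity: v(t) = 12·t^5 + 15·t^4 + 20·t^3 - 15·t^2 - 6·t - 1. Differentiating velocity, we get acceleration: a(t) = 60·t^4 + 60·t^3 + 60·t^2 - 30·t - 6. Taking d/dt of a(t), we find j(t) = 240·t^3 + 180·t^2 + 120·t - 30. Differentiating jerk, we get snap: s(t) = 720·t^2 + 360·t + 120. We have snap s(t) = 720·t^2 + 360·t + 120. Substituting t = 1: s(1) = 1200.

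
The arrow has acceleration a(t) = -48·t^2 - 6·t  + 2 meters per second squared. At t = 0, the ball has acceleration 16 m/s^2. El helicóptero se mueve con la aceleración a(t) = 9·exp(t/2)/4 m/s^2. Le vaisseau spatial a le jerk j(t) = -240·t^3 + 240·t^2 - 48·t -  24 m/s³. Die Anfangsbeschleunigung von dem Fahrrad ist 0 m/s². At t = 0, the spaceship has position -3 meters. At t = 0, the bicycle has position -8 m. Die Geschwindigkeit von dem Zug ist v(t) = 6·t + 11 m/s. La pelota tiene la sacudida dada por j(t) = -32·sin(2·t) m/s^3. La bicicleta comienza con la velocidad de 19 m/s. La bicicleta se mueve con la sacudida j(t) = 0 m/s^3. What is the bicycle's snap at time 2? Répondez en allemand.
Ausgehend von dem Ruck j(t) = 0, nehmen wir 1 Ableitung. Die Ableitung von dem Ruck ergibt den Snap: s(t) = 0. Wir haben den Snap s(t) = 0. Durch Einsetzen von t = 2: s(2) = 0.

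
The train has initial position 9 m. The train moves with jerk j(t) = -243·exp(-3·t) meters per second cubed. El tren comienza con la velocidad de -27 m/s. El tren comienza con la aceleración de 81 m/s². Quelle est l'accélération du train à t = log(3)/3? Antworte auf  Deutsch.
Um dies zu lösen, müssen wir 1 Stammfunktion unserer Gleichung für den Ruck j(t) = -243·exp(-3·t) finden. Mit ∫j(t)dt und Anwendung von a(0) = 81, finden wir a(t) = 81·exp(-3·t). Wir haben die Beschleunigung a(t) = 81·exp(-3·t). Durch Einsetzen von t = log(3)/3: a(log(3)/3) = 27.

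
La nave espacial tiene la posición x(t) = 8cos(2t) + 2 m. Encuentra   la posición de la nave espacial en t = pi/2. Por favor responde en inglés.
From the given position equation x(t) = 8·cos(2·t) + 2, we substitute t = pi/2 to get x = -6.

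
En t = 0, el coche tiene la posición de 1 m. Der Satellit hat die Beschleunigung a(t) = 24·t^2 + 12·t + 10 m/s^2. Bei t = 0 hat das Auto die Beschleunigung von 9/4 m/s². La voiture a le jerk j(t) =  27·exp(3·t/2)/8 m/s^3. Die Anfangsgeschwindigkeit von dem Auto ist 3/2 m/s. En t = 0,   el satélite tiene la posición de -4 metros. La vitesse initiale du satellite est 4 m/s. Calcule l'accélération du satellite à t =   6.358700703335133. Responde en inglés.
We have acceleration a(t) = 24·t^2 + 12·t + 10. Substituting t = 6.358700703335133: a(6.358700703335133) = 1056.69819967029.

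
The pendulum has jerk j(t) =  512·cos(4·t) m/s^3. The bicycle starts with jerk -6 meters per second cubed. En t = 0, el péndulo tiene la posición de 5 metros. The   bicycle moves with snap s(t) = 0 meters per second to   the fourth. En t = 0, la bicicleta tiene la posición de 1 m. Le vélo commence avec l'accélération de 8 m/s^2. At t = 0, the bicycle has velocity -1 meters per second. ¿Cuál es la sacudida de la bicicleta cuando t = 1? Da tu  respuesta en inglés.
To solve this, we need to take 1 antiderivative of our snap equation s(t) = 0. The integral of snap is jerk. Using j(0) = -6, we get j(t) = -6. Using j(t) = -6 and substituting t = 1, we find j = -6.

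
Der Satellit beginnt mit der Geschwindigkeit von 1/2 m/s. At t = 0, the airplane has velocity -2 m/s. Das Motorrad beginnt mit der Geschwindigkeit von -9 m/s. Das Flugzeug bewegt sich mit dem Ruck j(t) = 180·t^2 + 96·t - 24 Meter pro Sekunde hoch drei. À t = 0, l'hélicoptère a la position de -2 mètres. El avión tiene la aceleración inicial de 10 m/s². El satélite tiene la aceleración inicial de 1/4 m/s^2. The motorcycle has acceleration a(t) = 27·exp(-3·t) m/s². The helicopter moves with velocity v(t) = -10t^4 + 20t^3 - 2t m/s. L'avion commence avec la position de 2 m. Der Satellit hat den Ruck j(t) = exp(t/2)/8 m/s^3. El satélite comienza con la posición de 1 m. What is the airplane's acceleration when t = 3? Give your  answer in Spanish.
Debemos encontrar la integral de nuestra ecuación de la sacudida j(t) = 180·t^2 + 96·t - 24 1 vez. La integral de la sacudida es la aceleración. Usando a(0) = 10, obtenemos a(t) = 60·t^3 + 48·t^2 - 24·t + 10. De la ecuación de la aceleración a(t) = 60·t^3 + 48·t^2 - 24·t + 10, sustituimos t = 3 para obtener a = 1990.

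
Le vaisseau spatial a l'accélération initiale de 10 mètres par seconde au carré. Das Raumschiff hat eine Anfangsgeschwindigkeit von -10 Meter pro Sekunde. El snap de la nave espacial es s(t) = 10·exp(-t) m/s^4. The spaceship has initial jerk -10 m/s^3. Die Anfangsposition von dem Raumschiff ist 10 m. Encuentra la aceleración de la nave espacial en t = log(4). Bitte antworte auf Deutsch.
Ausgehend von dem Snap s(t) = 10·exp(-t), nehmen wir 2 Integrale. Durch Integration von dem Snap und Verwendung der Anfangsbedingung j(0) = -10, erhalten wir j(t) = -10·exp(-t). Die Stammfunktion von dem Ruck ist die Beschleunigung. Mit a(0) = 10 erhalten wir a(t) = 10·exp(-t). Aus der Gleichung für die Beschleunigung a(t) = 10·exp(-t), setzen wir t = log(4) ein und erhalten a = 5/2.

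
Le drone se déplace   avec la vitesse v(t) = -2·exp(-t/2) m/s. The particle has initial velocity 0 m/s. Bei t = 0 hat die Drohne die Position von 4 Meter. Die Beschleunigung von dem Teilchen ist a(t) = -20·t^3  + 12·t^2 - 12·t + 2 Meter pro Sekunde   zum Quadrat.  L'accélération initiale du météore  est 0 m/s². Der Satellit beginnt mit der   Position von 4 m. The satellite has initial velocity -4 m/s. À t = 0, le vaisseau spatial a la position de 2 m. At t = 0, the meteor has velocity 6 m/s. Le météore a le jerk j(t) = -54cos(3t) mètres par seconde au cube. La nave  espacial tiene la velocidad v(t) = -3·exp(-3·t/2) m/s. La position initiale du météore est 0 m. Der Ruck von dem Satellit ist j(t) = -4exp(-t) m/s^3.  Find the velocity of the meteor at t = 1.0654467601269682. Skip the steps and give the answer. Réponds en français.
v(1.0654467601269682) = -5.99101033781362.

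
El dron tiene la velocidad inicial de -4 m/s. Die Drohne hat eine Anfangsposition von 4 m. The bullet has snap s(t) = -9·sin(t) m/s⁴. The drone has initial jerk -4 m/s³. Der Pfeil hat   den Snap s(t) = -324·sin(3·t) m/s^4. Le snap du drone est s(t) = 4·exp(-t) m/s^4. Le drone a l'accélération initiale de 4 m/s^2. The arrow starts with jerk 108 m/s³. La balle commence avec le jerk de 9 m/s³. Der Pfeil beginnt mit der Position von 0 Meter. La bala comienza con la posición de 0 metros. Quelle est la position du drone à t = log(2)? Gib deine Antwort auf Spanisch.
Necesitamos integrar nuestra ecuación del snap s(t) = 4·exp(-t) 4 veces. Tomando ∫s(t)dt y aplicando j(0) = -4, encontramos j(t) = -4·exp(-t). Integrando la sacudida y usando la condición inicial a(0) = 4, obtenemos a(t) = 4·exp(-t). Integrando la aceleración y usando la condición inicial v(0) = -4, obtenemos v(t) = -4·exp(-t). Tomando ∫v(t)dt y aplicando x(0) = 4, encontramos x(t) = 4·exp(-t). Usando x(t) = 4·exp(-t) y sustituyendo t = log(2), encontramos x = 2.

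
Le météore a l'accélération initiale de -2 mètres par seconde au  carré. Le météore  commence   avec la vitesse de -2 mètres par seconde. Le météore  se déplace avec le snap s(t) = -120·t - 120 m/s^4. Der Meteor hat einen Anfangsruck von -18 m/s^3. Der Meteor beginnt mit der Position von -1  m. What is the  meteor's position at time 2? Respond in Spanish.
Necesitamos integrar nuestra ecuación del snap s(t) = -120·t - 120 4 veces. La integral del snap es la sacudida. Usando j(0) = -18, obtenemos j(t) = -60·t^2 - 120·t - 18. La antiderivada de la sacudida es la aceleración. Usando a(0) = -2, obtenemos a(t) = -20·t^3 - 60·t^2 - 18·t - 2. La antiderivada de la aceleración es la velocidad. Usando v(0) = -2, obtenemos v(t) = -5·t^4 - 20·t^3 - 9·t^2 - 2·t - 2. Integrando la velocidad y usando la condición inicial x(0) = -1, obtenemos x(t) = -t^5 - 5·t^4 - 3·t^3 - t^2 - 2·t - 1. Usando x(t) = -t^5 - 5·t^4 - 3·t^3 - t^2 - 2·t - 1 y sustituyendo t = 2, encontramos x = -145.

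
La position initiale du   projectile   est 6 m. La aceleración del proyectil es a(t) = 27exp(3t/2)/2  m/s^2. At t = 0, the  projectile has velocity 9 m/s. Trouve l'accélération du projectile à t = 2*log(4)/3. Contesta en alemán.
Mit a(t) = 27·exp(3·t/2)/2 und Einsetzen von t = 2*log(4)/3, finden wir a = 54.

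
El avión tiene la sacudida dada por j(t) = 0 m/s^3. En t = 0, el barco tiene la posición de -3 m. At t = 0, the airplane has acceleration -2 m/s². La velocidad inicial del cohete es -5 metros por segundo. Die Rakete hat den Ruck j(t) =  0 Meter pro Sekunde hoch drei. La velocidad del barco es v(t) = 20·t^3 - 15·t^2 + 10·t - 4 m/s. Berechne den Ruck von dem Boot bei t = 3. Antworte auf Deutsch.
Ausgehend von der Geschwindigkeit v(t) = 20·t^3 - 15·t^2 + 10·t - 4, nehmen wir 2 Ableitungen. Durch Ableiten von der Geschwindigkeit erhalten wir die Beschleunigung: a(t) = 60·t^2 - 30·t + 10. Die Ableitung von der Beschleunigung ergibt den Ruck: j(t) = 120·t - 30. Aus der Gleichung für den Ruck j(t) = 120·t - 30, setzen wir t = 3 ein und erhalten j = 330.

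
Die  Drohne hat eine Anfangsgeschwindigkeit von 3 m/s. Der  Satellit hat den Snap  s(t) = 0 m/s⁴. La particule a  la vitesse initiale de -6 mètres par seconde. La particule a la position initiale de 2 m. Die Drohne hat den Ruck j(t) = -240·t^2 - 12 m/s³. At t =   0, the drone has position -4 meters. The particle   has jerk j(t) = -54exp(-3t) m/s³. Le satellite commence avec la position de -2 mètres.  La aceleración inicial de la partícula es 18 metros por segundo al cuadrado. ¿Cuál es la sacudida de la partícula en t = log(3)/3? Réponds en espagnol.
Tenemos la sacudida j(t) = -54·exp(-3·t). Sustituyendo t = log(3)/3: j(log(3)/3) = -18.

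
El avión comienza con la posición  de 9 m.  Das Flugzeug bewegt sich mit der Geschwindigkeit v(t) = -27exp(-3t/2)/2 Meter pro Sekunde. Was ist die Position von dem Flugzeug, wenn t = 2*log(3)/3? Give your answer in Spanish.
Debemos encontrar la antiderivada de nuestra ecuación de la velocidad v(t) = -27·exp(-3·t/2)/2 1 vez. La integral de la velocidad es la posición. Usando x(0) = 9, obtenemos x(t) = 9·exp(-3·t/2). Tenemos la posición x(t) = 9·exp(-3·t/2). Sustituyendo t = 2*log(3)/3: x(2*log(3)/3) = 3.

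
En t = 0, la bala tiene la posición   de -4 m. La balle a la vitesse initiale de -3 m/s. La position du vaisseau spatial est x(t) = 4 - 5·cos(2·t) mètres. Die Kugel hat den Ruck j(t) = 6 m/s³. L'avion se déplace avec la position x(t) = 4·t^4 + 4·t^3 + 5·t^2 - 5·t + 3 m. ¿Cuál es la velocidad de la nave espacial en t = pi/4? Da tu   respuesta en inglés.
To solve this, we need to take 1 derivative of our position equation x(t) = 4 - 5·cos(2·t). The derivative of position gives velocity: v(t) = 10·sin(2·t). Using v(t) = 10·sin(2·t) and substituting t = pi/4, we find v = 10.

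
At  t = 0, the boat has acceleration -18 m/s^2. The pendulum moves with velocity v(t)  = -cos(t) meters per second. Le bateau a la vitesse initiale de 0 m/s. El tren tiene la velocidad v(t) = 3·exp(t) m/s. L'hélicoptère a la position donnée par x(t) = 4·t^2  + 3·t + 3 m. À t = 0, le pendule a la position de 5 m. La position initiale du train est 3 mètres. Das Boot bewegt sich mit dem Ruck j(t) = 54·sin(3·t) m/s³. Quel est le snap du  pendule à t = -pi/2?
En partant de la vitesse v(t) = -cos(t), nous prenons 3 dérivées. La dérivée de la vitesse donne l'accélération: a(t) = sin(t). La dérivée de l'accélération donne le jerk: j(t) = cos(t). En prenant d/dt de j(t), nous trouvons s(t) = -sin(t). De l'équation du snap s(t) = -sin(t), nous substituons t = -pi/2 pour obtenir s = 1.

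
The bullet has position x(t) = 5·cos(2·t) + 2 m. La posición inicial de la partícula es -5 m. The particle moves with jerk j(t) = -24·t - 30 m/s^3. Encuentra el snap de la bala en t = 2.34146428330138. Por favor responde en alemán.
Wir müssen unsere Gleichung für die Position x(t) = 5·cos(2·t) + 2 4-mal ableiten. Durch Ableiten von der Position erhalten wir die Geschwindigkeit: v(t) = -10·sin(2·t). Mit d/dt von v(t) finden wir a(t) = -20·cos(2·t). Die Ableitung von der Beschleunigung ergibt den Ruck: j(t) = 40·sin(2·t). Mit d/dt von j(t) finden wir s(t) = 80·cos(2·t). Mit s(t) = 80·cos(2·t) und Einsetzen von t = 2.34146428330138, finden wir s = -2.35649219516329.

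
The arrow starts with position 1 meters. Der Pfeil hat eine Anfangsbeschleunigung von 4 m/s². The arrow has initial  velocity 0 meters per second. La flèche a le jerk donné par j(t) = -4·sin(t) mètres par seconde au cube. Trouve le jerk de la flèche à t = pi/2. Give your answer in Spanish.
Usando j(t) = -4·sin(t) y sustituyendo t = pi/2, encontramos j = -4.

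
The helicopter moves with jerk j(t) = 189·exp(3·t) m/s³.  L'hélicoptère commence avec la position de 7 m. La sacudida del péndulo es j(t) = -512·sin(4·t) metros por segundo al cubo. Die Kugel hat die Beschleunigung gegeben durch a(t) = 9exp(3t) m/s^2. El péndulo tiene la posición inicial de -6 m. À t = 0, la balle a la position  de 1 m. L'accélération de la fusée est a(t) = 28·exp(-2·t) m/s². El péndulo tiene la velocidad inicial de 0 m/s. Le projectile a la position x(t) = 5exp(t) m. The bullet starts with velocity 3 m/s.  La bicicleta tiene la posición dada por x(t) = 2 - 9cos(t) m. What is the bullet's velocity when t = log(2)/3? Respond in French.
Pour résoudre ceci, nous devons prendre 1 primitive de notre équation de l'accélération a(t) = 9·exp(3·t). La primitive de l'accélération est la vitesse. En utilisant v(0) = 3, nous obtenons v(t) = 3·exp(3·t). De l'équation de la vitesse v(t) = 3·exp(3·t), nous substituons t = log(2)/3 pour obtenir v = 6.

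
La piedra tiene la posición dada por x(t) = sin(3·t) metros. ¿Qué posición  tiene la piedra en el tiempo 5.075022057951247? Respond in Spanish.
Tenemos la posición x(t) = sin(3·t). Sustituyendo t = 5.075022057951247: x(5.075022057951247) = 0.464346941809548.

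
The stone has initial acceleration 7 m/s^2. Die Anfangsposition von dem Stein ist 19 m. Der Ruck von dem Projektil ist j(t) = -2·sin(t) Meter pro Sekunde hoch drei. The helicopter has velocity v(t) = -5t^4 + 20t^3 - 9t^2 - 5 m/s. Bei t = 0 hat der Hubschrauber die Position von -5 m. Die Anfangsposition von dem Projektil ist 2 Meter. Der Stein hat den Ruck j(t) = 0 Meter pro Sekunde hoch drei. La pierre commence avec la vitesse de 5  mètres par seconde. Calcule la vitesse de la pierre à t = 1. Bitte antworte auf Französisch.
Nous devons trouver la primitive de notre équation du jerk j(t) = 0 2 fois. La primitive du jerk est l'accélération. En utilisant a(0) = 7, nous obtenons a(t) = 7. En intégrant l'accélération et en utilisant la condition initiale v(0) = 5, nous obtenons v(t) = 7·t + 5. De l'équation de la vitesse v(t) = 7·t + 5, nous substituons t = 1 pour obtenir v = 12.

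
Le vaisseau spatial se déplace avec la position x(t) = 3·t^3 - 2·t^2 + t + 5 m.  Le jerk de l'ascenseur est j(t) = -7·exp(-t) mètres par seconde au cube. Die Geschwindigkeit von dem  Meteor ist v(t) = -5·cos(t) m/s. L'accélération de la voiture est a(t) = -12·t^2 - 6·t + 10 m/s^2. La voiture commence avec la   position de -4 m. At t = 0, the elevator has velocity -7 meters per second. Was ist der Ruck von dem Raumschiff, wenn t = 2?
Wir müssen unsere Gleichung für die Position x(t) = 3·t^3 - 2·t^2 + t + 5 3-mal ableiten. Die Ableitung von der Position ergibt die Geschwindigkeit: v(t) = 9·t^2 - 4·t + 1. Die Ableitung von der Geschwindigkeit ergibt die Beschleunigung: a(t) = 18·t - 4. Mit d/dt von a(t) finden wir j(t) = 18. Wir haben den Ruck j(t) = 18. Durch Einsetzen von t = 2: j(2) = 18.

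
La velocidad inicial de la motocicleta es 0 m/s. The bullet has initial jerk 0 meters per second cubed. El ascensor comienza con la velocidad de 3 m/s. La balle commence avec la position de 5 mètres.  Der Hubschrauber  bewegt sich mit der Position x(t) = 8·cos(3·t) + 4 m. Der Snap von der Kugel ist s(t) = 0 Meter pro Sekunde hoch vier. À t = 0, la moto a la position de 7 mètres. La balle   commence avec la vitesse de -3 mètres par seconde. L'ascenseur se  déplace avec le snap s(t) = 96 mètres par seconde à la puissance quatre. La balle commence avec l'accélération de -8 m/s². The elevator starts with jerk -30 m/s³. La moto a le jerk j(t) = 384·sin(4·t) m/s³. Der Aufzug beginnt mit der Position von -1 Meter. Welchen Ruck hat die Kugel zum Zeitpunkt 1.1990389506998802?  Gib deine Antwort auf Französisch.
Pour résoudre ceci, nous devons prendre 1 primitive de notre équation du snap s(t) = 0. La primitive du snap est le jerk. En utilisant j(0) = 0, nous obtenons j(t) = 0. Nous avons le jerk j(t) = 0. En substituant t = 1.1990389506998802: j(1.1990389506998802) = 0.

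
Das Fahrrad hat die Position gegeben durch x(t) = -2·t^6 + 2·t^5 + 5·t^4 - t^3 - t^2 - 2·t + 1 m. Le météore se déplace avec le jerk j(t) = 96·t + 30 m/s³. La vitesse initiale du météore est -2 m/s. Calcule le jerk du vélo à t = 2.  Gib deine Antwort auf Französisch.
Nous devons dériver notre équation de la position x(t) = -2·t^6 + 2·t^5 + 5·t^4 - t^3 - t^2 - 2·t + 1 3 fois. En dérivant la position, nous obtenons la vitesse: v(t) = -12·t^5 + 10·t^4 + 20·t^3 - 3·t^2 - 2·t - 2. En dérivant la vitesse, nous obtenons l'accélération: a(t) = -60·t^4 + 40·t^3 + 60·t^2 - 6·t - 2. La dérivée de l'accélération donne le jerk: j(t) = -240·t^3 + 120·t^2 + 120·t - 6. En utilisant j(t) = -240·t^3 + 120·t^2 + 120·t - 6 et en substituant t = 2, nous trouvons j = -1206.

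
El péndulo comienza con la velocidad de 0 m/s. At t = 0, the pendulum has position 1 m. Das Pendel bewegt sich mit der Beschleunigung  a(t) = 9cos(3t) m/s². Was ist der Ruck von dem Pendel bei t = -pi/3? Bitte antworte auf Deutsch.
Um dies zu lösen, müssen wir 1 Ableitung unserer Gleichung für die Beschleunigung a(t) = 9·cos(3·t) nehmen. Mit d/dt von a(t) finden wir j(t) = -27·sin(3·t). Mit j(t) = -27·sin(3·t) und Einsetzen von t = -pi/3, finden wir j = 0.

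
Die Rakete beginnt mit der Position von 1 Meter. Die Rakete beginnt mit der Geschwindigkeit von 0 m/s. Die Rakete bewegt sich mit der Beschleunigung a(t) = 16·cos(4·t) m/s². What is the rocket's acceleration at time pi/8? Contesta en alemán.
Wir haben die Beschleunigung a(t) = 16·cos(4·t). Durch Einsetzen von t = pi/8: a(pi/8) = 0.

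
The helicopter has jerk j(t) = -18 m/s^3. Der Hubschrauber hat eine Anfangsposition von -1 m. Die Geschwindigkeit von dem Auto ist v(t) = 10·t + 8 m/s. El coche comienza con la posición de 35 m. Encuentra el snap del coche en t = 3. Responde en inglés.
To solve this, we need to take 3 derivatives of our velocity equation v(t) = 10·t + 8. Differentiating velocity, we get acceleration: a(t) = 10. Differentiating acceleration, we get jerk: j(t) = 0. Differentiating jerk, we get snap: s(t) = 0. Using s(t) = 0 and substituting t = 3, we find s = 0.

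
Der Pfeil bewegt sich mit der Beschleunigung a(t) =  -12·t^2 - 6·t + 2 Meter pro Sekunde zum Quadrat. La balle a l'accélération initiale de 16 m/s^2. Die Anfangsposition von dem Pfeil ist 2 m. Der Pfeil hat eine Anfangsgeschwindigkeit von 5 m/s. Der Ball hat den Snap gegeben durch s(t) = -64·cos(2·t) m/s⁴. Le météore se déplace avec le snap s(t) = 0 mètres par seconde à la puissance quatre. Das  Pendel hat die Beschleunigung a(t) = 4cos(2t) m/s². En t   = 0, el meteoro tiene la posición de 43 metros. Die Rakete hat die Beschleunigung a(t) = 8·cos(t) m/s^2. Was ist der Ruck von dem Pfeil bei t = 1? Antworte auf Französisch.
Nous devons dériver notre équation de l'accélération a(t) = -12·t^2 - 6·t + 2 1 fois. En dérivant l'accélération, nous obtenons le jerk: j(t) = -24·t - 6. En utilisant j(t) = -24·t - 6 et en substituant t = 1, nous trouvons j = -30.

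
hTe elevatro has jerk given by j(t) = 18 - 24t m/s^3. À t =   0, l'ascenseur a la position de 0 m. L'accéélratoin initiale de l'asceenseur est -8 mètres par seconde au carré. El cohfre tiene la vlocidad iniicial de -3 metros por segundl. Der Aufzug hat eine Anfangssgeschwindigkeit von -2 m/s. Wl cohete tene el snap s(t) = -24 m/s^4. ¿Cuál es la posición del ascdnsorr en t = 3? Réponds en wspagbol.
Debemos encontrar la integral de nuestra ecuación de la sacudida j(t) = 18 - 24·t 3 veces. Integrando la sacudida y usando la condición inicial a(0) = -8, obtenemos a(t) = -12·t^2 + 18·t - 8. La integral de la aceleración es la velocidad. Usando v(0) = -2, obtenemos v(t) = -4·t^3 + 9·t^2 - 8·t - 2. Tomando ∫v(t)dt y aplicando x(0) = 0, encontramos x(t) = -t^4 + 3·t^3 - 4·t^2 - 2·t. Tenemos la posición x(t) = -t^4 + 3·t^3 - 4·t^2 - 2·t. Sustituyendo t = 3: x(3) = -42.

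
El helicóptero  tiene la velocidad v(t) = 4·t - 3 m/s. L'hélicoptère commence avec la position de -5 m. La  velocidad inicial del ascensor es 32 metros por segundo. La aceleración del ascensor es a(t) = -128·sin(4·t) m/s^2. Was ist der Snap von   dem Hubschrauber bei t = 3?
Ausgehend von der Geschwindigkeit v(t) = 4·t - 3, nehmen wir 3 Ableitungen. Die Ableitung von der Geschwindigkeit ergibt die Beschleunigung: a(t) = 4. Mit d/dt von a(t) finden wir j(t) = 0. Mit d/dt von j(t) finden wir s(t) = 0. Mit s(t) = 0 und Einsetzen von t = 3, finden wir s = 0.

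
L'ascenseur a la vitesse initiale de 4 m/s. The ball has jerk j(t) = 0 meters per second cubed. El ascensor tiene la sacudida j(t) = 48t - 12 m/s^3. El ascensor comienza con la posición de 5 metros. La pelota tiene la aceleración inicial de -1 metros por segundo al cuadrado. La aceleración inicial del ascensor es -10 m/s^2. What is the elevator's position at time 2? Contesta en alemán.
Wir müssen die Stammfunktion unserer Gleichung für den Ruck j(t) = 48·t - 12 3-mal finden. Die Stammfunktion von dem Ruck, mit a(0) = -10, ergibt die Beschleunigung: a(t) = 24·t^2 - 12·t - 10. Die Stammfunktion von der Beschleunigung ist die Geschwindigkeit. Mit v(0) = 4 erhalten wir v(t) = 8·t^3 - 6·t^2 - 10·t + 4. Die Stammfunktion von der Geschwindigkeit ist die Position. Mit x(0) = 5 erhalten wir x(t) = 2·t^4 - 2·t^3 - 5·t^2 + 4·t + 5. Wir haben die Position x(t) = 2·t^4 - 2·t^3 - 5·t^2 + 4·t + 5. Durch Einsetzen von t = 2: x(2) = 9.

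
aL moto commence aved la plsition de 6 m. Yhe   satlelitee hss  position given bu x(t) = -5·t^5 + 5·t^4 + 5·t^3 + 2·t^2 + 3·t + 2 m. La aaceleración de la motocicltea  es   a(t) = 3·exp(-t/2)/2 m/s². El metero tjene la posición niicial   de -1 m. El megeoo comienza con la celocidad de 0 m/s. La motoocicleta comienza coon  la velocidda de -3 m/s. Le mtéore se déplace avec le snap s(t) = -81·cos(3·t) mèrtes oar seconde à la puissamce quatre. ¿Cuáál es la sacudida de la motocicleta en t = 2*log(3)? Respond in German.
Um dies zu lösen, müssen wir 1 Ableitung unserer Gleichung für die Beschleunigung a(t) = 3·exp(-t/2)/2 nehmen. Mit d/dt von a(t) finden wir j(t) = -3·exp(-t/2)/4. Mit j(t) = -3·exp(-t/2)/4 und Einsetzen von t = 2*log(3), finden wir j = -1/4.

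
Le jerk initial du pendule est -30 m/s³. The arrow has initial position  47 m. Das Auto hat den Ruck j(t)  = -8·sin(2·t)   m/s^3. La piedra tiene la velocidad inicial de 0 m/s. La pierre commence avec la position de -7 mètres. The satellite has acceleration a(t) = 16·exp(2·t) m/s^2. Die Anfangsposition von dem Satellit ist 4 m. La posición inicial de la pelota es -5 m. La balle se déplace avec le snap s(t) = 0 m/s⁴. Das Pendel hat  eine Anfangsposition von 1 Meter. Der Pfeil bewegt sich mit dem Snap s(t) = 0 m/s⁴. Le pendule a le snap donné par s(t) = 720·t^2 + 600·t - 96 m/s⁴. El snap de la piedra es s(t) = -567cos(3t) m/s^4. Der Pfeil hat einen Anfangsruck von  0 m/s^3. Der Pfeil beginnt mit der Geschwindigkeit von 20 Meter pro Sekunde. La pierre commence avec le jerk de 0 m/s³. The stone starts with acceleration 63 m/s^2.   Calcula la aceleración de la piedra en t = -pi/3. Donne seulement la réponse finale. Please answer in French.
L'accélération à t = -pi/3 est a = -63.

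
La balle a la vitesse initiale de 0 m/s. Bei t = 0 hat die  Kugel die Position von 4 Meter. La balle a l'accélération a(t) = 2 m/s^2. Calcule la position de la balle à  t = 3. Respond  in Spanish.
Partiendo de la aceleración a(t) = 2, tomamos 2 integrales. La antiderivada de la aceleración, con v(0) = 0, da la velocidad: v(t) = 2·t. La antiderivada de la velocidad, con x(0) = 4, da la posición: x(t) = t^2 + 4. De la ecuación de la posición x(t) = t^2 + 4, sustituimos t = 3 para obtener x = 13.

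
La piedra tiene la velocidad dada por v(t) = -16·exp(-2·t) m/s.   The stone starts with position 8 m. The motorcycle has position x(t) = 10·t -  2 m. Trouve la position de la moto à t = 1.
De l'équation de la position x(t) = 10·t - 2, nous substituons t = 1 pour obtenir x = 8.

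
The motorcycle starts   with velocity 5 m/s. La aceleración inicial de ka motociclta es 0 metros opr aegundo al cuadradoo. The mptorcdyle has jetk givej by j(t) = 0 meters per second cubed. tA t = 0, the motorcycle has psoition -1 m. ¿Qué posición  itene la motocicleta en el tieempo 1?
Debemos encontrar la integral de nuestra ecuación de la sacudida j(t) = 0 3 veces. Tomando ∫j(t)dt y aplicando a(0) = 0, encontramos a(t) = 0. La antiderivada de la aceleración es la velocidad. Usando v(0) = 5, obtenemos v(t) = 5. La antiderivada de la velocidad es la posición. Usando x(0) = -1, obtenemos x(t) = 5·t - 1. De la ecuación de la posición x(t) = 5·t - 1, sustituimos t = 1 para obtener x = 4.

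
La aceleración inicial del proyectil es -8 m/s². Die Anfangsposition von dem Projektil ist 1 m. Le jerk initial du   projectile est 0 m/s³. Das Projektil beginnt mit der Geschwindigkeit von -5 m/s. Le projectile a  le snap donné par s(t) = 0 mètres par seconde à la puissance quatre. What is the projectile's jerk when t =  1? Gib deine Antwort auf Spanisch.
Para resolver esto, necesitamos tomar 1 integral de nuestra ecuación del snap s(t) = 0. Integrando el snap y usando la condición inicial j(0) = 0, obtenemos j(t) = 0. Usando j(t) = 0 y sustituyendo t = 1, encontramos j = 0.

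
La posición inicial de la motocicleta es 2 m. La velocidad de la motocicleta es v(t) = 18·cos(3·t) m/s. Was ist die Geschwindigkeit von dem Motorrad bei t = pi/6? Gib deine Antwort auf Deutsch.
Mit v(t) = 18·cos(3·t) und Einsetzen von t = pi/6, finden wir v = 0.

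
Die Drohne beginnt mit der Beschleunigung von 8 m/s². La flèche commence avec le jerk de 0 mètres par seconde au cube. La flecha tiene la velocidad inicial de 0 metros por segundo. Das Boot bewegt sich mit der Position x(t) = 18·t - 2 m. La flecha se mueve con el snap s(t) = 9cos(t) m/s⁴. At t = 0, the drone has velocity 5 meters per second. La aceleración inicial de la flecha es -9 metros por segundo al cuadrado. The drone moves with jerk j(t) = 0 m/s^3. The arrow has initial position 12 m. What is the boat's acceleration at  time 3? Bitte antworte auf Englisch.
Starting from position x(t) = 18·t - 2, we take 2 derivatives. The derivative of position gives velocity: v(t) = 18. Differentiating velocity, we get acceleration: a(t) = 0. From the given acceleration equation a(t) = 0, we substitute t = 3 to get a = 0.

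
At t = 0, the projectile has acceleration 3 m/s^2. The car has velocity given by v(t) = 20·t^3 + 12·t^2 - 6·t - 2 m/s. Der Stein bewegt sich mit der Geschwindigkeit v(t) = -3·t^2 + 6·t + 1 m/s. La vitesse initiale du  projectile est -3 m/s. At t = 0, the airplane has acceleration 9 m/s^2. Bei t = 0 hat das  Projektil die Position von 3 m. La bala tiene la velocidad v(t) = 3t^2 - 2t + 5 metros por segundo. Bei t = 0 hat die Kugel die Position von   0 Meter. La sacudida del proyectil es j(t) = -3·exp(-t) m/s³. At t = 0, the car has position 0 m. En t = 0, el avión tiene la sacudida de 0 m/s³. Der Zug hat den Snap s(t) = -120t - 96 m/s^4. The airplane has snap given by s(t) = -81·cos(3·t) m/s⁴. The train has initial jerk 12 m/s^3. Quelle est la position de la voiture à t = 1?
Nous devons intégrer notre équation de la vitesse v(t) = 20·t^3 + 12·t^2 - 6·t - 2 1 fois. En prenant ∫v(t)dt et en appliquant x(0) = 0, nous trouvons x(t) = 5·t^4 + 4·t^3 - 3·t^2 - 2·t. Nous avons la position x(t) = 5·t^4 + 4·t^3 - 3·t^2 - 2·t. En substituant t = 1: x(1) = 4.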